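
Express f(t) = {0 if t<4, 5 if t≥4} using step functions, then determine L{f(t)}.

f(t) = 5·u(t-4). L{u(t-4)} = e^(-4s)/s, so L{f(t)} = 5·e^(-4s)/s

Final answer: 5·e^(-4s)/s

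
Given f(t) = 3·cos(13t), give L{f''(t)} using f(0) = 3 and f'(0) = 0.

F(s) = 3s/(s² + 169). L{f''(t)} = s²F(s) - sf(0) - f'(0) = 3s³/(s² + 169) - 3s = (3s³ - 3s(s² + 169))/(s² + 169) = -507s/(s² + 169)

Final answer: -507s/(s² + 169)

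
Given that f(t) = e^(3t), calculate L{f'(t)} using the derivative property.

f(0) = 1, F(s) = 1/(s-3). L{f'(t)} = s·F(s) - f(0) = s/(s-3) - 1 = (s - (s-3))/(s-3) = 3/(s-3)

Final answer: 3/(s-3)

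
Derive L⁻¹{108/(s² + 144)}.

This is the form c·a/(s² + a²) with a = 12, c = 9. L⁻¹ = 9·sin(12t)

Final answer: 9·sin(12t)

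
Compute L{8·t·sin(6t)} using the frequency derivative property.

L{sin(6t)} = 6/(s² + 36). By L{t·f(t)} = -F'(s): -d/ds[6/(s² + 36)] = -(6)·(-2s)/(s² + 36)² = 12s/(s² + 36)². Then L{8·t·sin(6t)} = 8·12s/(s² + 36)² = 96s/(s² + 36)²

Final answer: 96s/(s² + 36)²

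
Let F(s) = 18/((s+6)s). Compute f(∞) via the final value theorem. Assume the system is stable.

f(∞) = lim_{s→0} sF(s) = lim_{s→0} 18/(s+6) = 3

Final answer: 3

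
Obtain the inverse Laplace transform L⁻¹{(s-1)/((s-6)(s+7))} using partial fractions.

Using partial fractions, f(t) = (5e^(6t) + 8e^(-7t))/13

Final answer: (5e^(6t) + 8e^(-7t))/13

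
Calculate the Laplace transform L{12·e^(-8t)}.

L{e^(at)} = 1/(s-a), so L{e^(-8t)} = 1/(s+8). Then L{12·e^(-8t)} = 12/(s+8)

Final answer: 12/(s+8)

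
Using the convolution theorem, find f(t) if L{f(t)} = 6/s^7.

6/s^7 = (6/s)·(1/s^6) = L{6}·L{t^5/120}. By convolution, f(t) = 6*t^5/120 = ∫₀ᵗ 6·τ^5/120 dτ = 6·t^6/720

Final answer: 6·t^6/720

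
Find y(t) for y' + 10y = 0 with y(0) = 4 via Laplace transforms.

L{y'} + 10L{y} = 0. sY - 4 + 10Y = 0. Y(s+10) = 4. Y = 4/(s+10)

Final answer: y(t) = 4e^(-10t)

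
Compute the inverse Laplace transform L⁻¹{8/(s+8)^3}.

L⁻¹{n!/(s-a)^(n+1)} = t^n·e^(at) with n=2, a=-8. So L⁻¹{2/(s+8)^3} = t^2·e^(-8t), and L⁻¹{8/(s+8)^3} = (8/2)·t^2·e^(-8t) = 4·t^2·e^(-8t)

Final answer: 4·t^2·e^(-8t)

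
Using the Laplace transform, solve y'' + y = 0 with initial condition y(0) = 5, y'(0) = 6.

L{y''} + 1L{y} = 0. s²Y - 5s - 6 + Y = 0. Y(s² + 1) = 5s + 6. Y = (5s + 6)/(s² + 1). Inverting: y(t) = 5cos(t) + 6sin(t)

Final answer: y(t) = 5cos(t) + 6sin(t)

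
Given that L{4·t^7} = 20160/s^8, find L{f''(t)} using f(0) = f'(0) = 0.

L{f''(t)} = s²F(s) - sf(0) - f'(0) = s²·20160/s^8 - 0 - 0 = 20160/s^6

Final answer: 20160/s^6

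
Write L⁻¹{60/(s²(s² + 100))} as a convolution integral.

60/(s²(s² + 100)) = (1/s²)·(60/(s² + 100)) = L{t}·L{6·sin(10t)}. So f(t) = t*(6·sin(10t)) = ∫₀ᵗ 6τ·sin(10(t-τ)) dτ

Final answer: ∫₀ᵗ 6τ·sin(10(t-τ)) dτ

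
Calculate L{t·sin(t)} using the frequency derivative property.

L{sin(t)} = 1/(s² + 1). By L{t·f(t)} = -F'(s): -d/ds[1/(s² + 1)] = -(1)·(-2s)/(s² + 1)² = 2s/(s² + 1)²

Final answer: 2s/(s² + 1)²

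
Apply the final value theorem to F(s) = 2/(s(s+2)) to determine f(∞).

f(∞) = lim_{s→0} s·2/(s(s+2)) = lim_{s→0} 2/(s+2) = 2/2 = 1

Final answer: 1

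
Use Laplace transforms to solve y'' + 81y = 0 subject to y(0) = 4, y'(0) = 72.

L{y''} + 81L{y} = 0. s²Y - 4s - 72 + 81Y = 0. Y(s² + 81) = 4s + 72. Y = (4s + 72)/(s² + 81). Inverting: y(t) = 4cos(9t) + 8sin(9t)

Final answer: y(t) = 4cos(9t) + 8sin(9t)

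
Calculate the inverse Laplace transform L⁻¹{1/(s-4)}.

L⁻¹{1/(s-a)} = e^(at), so L⁻¹{1/(s-4)} = e^(4t)

Final answer: e^(4t)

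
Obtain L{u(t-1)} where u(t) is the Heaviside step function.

L{u(t-a)} = e^(-as)/s. Here a=1, so L{u(t-1)} = e^(-s)/s

Final answer: e^(-s)/s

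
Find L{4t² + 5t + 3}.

L{4t² + 5t + 3} = 4·2/s³ + 5/s² + 3/s = 8/s³ + 5/s² + 3/s

Final answer: 8/s³ + 5/s² + 3/s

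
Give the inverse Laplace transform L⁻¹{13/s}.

L⁻¹{c/s} = c, so L⁻¹{13/s} = 13

Final answer: 13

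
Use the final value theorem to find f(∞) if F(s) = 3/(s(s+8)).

f(∞) = lim_{s→0} s·3/(s(s+8)) = lim_{s→0} 3/(s+8) = 3/8 = 3/8

Final answer: 3/8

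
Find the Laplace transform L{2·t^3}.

L{t^n} = n!/s^(n+1), so L{t^3} = 6/s^4. Then L{2·t^3} = 2·6/s^4 = 12/s^4

Final answer: 12/s^4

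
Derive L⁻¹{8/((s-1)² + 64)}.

Form: b/((s-a)² + b²) → e^(at)sin(bt). With a=1, b=8

Final answer: e^t·sin(8t)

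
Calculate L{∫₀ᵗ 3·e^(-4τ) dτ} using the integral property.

L{∫₀ᵗ f(τ)dτ} = F(s)/s with F(s) = 3/(s+4), so L{∫₀ᵗ 3·e^(-4τ) dτ} = 3/(s(s+4))

Final answer: 3/(s(s+4))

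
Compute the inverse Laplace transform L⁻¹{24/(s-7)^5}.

L⁻¹{n!/(s-a)^(n+1)} = t^n·e^(at), so L⁻¹{24/(s-7)^5} = t^4·e^(7t)

Final answer: t^4·e^(7t)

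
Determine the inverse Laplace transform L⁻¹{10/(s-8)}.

L⁻¹{1/(s-a)} = e^(at), so L⁻¹{1/(s-8)} = e^(8t), and L⁻¹{10/(s-8)} = 10·e^(8t)

Final answer: 10·e^(8t)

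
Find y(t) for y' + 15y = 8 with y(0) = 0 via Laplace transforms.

sY + 15Y = 8/s. Y = 8/(s(s+15)). Partial fractions: Y = 8/15/s - 8/15/(s+15)

Final answer: y(t) = 8/15(1 - e^(-15t))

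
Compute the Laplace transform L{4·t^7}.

L{t^n} = n!/s^(n+1), so L{t^7} = 5040/s^8. Then L{4·t^7} = 4·5040/s^8 = 20160/s^8

Final answer: 20160/s^8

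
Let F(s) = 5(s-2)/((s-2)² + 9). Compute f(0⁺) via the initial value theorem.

f(0⁺) = lim_{s→∞} sF(s) = lim_{s→∞} 5s(s-2)/((s-2)² + 9) = 5

Final answer: 5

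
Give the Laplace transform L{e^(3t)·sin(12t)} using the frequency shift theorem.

Frequency shift: L{e^(at)f(t)} = F(s-a). L{e^(3t)·sin(12t)} = 12/((s-3)² + 144)

Final answer: 12/((s-3)² + 144)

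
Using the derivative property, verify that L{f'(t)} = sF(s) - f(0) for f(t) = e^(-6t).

f'(t) = -6e^(-6t). Direct: L{f'(t)} = -6/(s+6). Property: s·1/(s+6) - 1 = (s - (s+6))/(s+6) = -6/(s+6). ✓

Final answer: -6/(s+6)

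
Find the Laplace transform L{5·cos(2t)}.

L{cos(ωt)} = s/(s² + ω²), so L{cos(2t)} = s/(s² + 4). Then L{5·cos(2t)} = 5·s/(s² + 4) = 5s/(s² + 4)

Final answer: 5s/(s² + 4)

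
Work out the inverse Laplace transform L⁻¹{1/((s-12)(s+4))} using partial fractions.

Decompose: A/(s-12) + B/(s+4). A = 1/16, B = -1/16. f(t) = (e^(12t) - e^(-4t))/16

Final answer: (e^(12t) - e^(-4t))/16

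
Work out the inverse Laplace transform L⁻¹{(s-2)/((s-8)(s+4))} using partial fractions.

Using partial fractions, f(t) = (6e^(8t) + 6e^(-4t))/12

Final answer: (6e^(8t) + 6e^(-4t))/12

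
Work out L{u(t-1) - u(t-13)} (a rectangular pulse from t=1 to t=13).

L{u(t-a)} = e^(-as)/s. L{u(t-1) - u(t-13)} = (e^(-s) - e^(-13s))/s

Final answer: (e^(-s) - e^(-13s))/s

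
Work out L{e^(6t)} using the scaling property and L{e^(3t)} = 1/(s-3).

Using L{f(at)} = (1/a)F(s/a) with a=2 and f(t) = e^(3t): L{e^(6t)} = (1/2) · 1/((s/2)-3) = (1/2) · 2/(s-6) = 1/(s-6)

Final answer: 1/(s-6)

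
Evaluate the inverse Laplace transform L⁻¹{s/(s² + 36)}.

L⁻¹{s/(s² + 36)} = cos(6t)

Final answer: cos(6t)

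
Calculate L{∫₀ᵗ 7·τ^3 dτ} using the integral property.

L{∫₀ᵗ f(τ)dτ} = F(s)/s with f(t) = 7t^3. F(s) = 42/s^4, so L{∫₀ᵗ 7·τ^3 dτ} = (42/s^4)/s = 42/s^5. (Check: ∫₀ᵗ 7·τ^3 dτ = 7t^4/4.)

Final answer: 42/s^5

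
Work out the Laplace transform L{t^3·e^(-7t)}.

L{t^n·e^(at)} = n!/(s-a)^(n+1), so L{t^3·e^(-7t)} = 6/(s+7)^4

Final answer: 6/(s+7)^4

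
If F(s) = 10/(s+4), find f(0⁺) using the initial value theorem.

f(0⁺) = lim_{s→∞} s·10/(s+4) = lim_{s→∞} 10s/(s+4) = 10

Final answer: 10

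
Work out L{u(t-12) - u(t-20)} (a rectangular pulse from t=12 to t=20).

L{u(t-a)} = e^(-as)/s. L{u(t-12) - u(t-20)} = (e^(-12s) - e^(-20s))/s

Final answer: (e^(-12s) - e^(-20s))/s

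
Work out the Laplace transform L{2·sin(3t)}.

L{sin(ωt)} = ω/(s² + ω²), so L{sin(3t)} = 3/(s² + 9). Then L{2·sin(3t)} = 2·3/(s² + 9) = 6/(s² + 9)

Final answer: 6/(s² + 9)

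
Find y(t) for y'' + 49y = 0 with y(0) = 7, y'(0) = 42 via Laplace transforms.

L{y''} + 49L{y} = 0. s²Y - 7s - 42 + 49Y = 0. Y(s² + 49) = 7s + 42. Y = (7s + 42)/(s² + 49). Inverting: y(t) = 7cos(7t) + 6sin(7t)

Final answer: y(t) = 7cos(7t) + 6sin(7t)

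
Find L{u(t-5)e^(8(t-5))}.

u(t-a)f(t-a) with f(t)=e^(8t). L{e^(8t)} = 1/(s-8). By time shift: e^(-5s)/(s-8)

Final answer: e^(-5s)/(s-8)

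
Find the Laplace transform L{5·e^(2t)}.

L{e^(at)} = 1/(s-a), so L{e^(2t)} = 1/(s-2). Then L{5·e^(2t)} = 5/(s-2)

Final answer: 5/(s-2)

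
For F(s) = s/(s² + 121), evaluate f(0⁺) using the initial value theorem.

f(0⁺) = lim_{s→∞} s·s/(s² + 121) = lim_{s→∞} s²/(s² + 121) = 1

Final answer: 1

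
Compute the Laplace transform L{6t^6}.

L{6t^6} = 6 · L{t^6} = 6 · 720/s^7 = 4320/s^7

Final answer: 4320/s^7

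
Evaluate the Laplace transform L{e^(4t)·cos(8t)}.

L{e^(at)·cos(ωt)} = (s-a)/((s-a)² + ω²), so L{e^(4t)·cos(8t)} = (s-4)/((s-4)² + 64)

Final answer: (s-4)/((s-4)² + 64)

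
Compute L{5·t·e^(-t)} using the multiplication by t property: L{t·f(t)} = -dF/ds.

Using L{t^n·e^(at)} = n!/(s-a)^(n+1), L{t·e^(-t)} = 1/(s+1)^2, so L{5·t·e^(-t)} = 5·1/(s+1)^2 = 5/(s+1)^2

Final answer: 5/(s+1)^2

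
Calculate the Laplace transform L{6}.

L{6} = 6 · L{1} = 6/s

Final answer: 6/s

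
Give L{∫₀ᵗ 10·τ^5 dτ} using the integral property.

L{∫₀ᵗ f(τ)dτ} = F(s)/s with f(t) = 10t^5. F(s) = 1200/s^6, so L{∫₀ᵗ 10·τ^5 dτ} = (1200/s^6)/s = 1200/s^7. (Check: ∫₀ᵗ 10·τ^5 dτ = 10t^6/6.)

Final answer: 1200/s^7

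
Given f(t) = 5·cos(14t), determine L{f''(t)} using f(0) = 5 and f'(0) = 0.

F(s) = 5s/(s² + 196). L{f''(t)} = s²F(s) - sf(0) - f'(0) = 5s³/(s² + 196) - 5s = (5s³ - 5s(s² + 196))/(s² + 196) = -980s/(s² + 196)

Final answer: -980s/(s² + 196)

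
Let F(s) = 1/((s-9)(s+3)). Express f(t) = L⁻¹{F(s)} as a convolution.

1/((s-9)(s+3)) = (1/(s-9))·(1/(s+3)) = L{e^(9t)}·L{e^(-3t)}. So f(t) = e^(9t)*e^(-3t) = ∫₀ᵗ e^(9τ)·e^(-3(t-τ)) dτ

Final answer: ∫₀ᵗ e^(9τ)·e^(-3(t-τ)) dτ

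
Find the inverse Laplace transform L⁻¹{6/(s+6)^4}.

L⁻¹{n!/(s-a)^(n+1)} = t^n·e^(at), so L⁻¹{6/(s+6)^4} = t^3·e^(-6t)

Final answer: t^3·e^(-6t)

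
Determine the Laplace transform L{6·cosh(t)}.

L{cosh(ωt)} = s/(s² - ω²), so L{cosh(t)} = s/(s² - 1). Then L{6·cosh(t)} = 6·s/(s² - 1) = 6s/(s² - 1)

Final answer: 6s/(s² - 1)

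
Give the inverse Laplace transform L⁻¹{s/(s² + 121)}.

L⁻¹{s/(s² + 121)} = cos(11t)

Final answer: cos(11t)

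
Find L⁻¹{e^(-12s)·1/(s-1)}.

L⁻¹{1/(s-1)} = e^t. By the time shift theorem, L⁻¹{e^(-as)F(s)} = u(t-a)f(t-a) with a=12, so L⁻¹{e^(-12s)·1/(s-1)} = u(t-12)·e^(t-12)

Final answer: u(t-12)·e^(t-12)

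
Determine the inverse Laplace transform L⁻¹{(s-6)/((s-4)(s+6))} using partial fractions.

Using partial fractions, f(t) = (-2e^(4t) + 12e^(-6t))/10

Final answer: (-2e^(4t) + 12e^(-6t))/10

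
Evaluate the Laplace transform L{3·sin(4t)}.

L{sin(ωt)} = ω/(s² + ω²), so L{sin(4t)} = 4/(s² + 16). Then L{3·sin(4t)} = 3·4/(s² + 16) = 12/(s² + 16)

Final answer: 12/(s² + 16)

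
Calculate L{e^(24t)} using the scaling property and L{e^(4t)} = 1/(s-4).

Using L{f(at)} = (1/a)F(s/a) with a=6 and f(t) = e^(4t): L{e^(24t)} = (1/6) · 1/((s/6)-4) = (1/6) · 6/(s-24) = 1/(s-24)

Final answer: 1/(s-24)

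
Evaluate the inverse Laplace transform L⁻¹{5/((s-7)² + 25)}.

Using frequency shift, L⁻¹{5/((s-7)² + 25)} = e^(7t)·sin(5t)

Final answer: e^(7t)·sin(5t)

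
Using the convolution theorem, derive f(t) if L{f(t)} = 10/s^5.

10/s^5 = (10/s)·(1/s^4) = L{10}·L{t^3/6}. By convolution, f(t) = 10*t^3/6 = ∫₀ᵗ 10·τ^3/6 dτ = 10·t^4/24

Final answer: 10·t^4/24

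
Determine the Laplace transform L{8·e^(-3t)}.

L{e^(at)} = 1/(s-a), so L{e^(-3t)} = 1/(s+3). Then L{8·e^(-3t)} = 8/(s+3)

Final answer: 8/(s+3)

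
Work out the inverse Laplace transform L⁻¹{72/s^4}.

L⁻¹{n!/s^(n+1)} = t^n with n=3. So L⁻¹{6/s^4} = t^3, and L⁻¹{72/s^4} = (72/6)·t^3 = 12·t^3

Final answer: 12·t^3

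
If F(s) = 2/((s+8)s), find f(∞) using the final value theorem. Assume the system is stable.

f(∞) = lim_{s→0} sF(s) = lim_{s→0} 2/(s+8) = 1/4

Final answer: 1/4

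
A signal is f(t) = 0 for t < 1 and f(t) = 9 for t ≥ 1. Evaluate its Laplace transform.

f(t) = 9·u(t-1). L{u(t-1)} = e^(-s)/s, so L{f(t)} = 9·e^(-s)/s

Final answer: 9·e^(-s)/s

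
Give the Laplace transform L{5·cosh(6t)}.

L{cosh(ωt)} = s/(s² - ω²), so L{cosh(6t)} = s/(s² - 36). Then L{5·cosh(6t)} = 5·s/(s² - 36) = 5s/(s² - 36)

Final answer: 5s/(s² - 36)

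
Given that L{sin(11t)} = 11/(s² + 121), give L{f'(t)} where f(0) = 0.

L{f'(t)} = s·F(s) - f(0) = s·11/(s² + 121) - 0 = 11s/(s² + 121)

Final answer: 11s/(s² + 121)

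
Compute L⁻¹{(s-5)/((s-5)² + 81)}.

Using frequency shift: L⁻¹{(s-a)/((s-a)² + b²)} = e^(at)cos(bt). Here a=5, b=9

Final answer: e^(5t)·cos(9t)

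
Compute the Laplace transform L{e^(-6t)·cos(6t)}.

L{e^(at)·cos(ωt)} = (s-a)/((s-a)² + ω²), so L{e^(-6t)·cos(6t)} = (s+6)/((s+6)² + 36)

Final answer: (s+6)/((s+6)² + 36)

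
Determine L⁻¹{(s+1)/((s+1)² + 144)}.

Using frequency shift: L⁻¹{(s-a)/((s-a)² + b²)} = e^(at)cos(bt). Here a=-1, b=12

Final answer: e^(-t)·cos(12t)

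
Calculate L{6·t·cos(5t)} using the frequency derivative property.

L{cos(5t)} = s/(s² + 25). Derivative: d/ds[s/(s² + 25)] = [(s² + 25) - s·2s]/(s² + 25)² = (25 - s²)/(s² + 25)². So L{t·cos(5t)} = -F'(s) = (s² - 25)/(s² + 25)². Then L{6·t·cos(5t)} = 6·(s² - 25)/(s² + 25)²

Final answer: 6·(s² - 25)/(s² + 25)²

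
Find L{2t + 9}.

L{2t + 9} = 2·L{t} + 9·L{1} = 2/s² + 9/s

Final answer: 2/s² + 9/s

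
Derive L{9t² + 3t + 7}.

L{9t² + 3t + 7} = 9·2/s³ + 3/s² + 7/s = 18/s³ + 3/s² + 7/s

Final answer: 18/s³ + 3/s² + 7/s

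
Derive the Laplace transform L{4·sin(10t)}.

L{sin(ωt)} = ω/(s² + ω²), so L{sin(10t)} = 10/(s² + 100). Then L{4·sin(10t)} = 4·10/(s² + 100) = 40/(s² + 100)

Final answer: 40/(s² + 100)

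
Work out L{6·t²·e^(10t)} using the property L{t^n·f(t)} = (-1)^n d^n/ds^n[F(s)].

L{e^(10t)} = 1/(s-10). d/ds[1/(s-10)] = -1/(s-10)². d²/ds²[1/(s-10)] = 2/(s-10)³. So L{t²·e^(10t)} = (-1)² · 2/(s-10)³ = 2/(s-10)³. Then L{6·t²·e^(10t)} = 6·2/(s-10)³ = 12/(s-10)³

Final answer: 12/(s-10)³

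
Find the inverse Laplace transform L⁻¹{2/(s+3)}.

L⁻¹{1/(s-a)} = e^(at), so L⁻¹{1/(s+3)} = e^(-3t), and L⁻¹{2/(s+3)} = 2·e^(-3t)

Final answer: 2·e^(-3t)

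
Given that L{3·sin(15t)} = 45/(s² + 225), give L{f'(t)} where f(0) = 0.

L{f'(t)} = s·F(s) - f(0) = s·45/(s² + 225) - 0 = 45s/(s² + 225)

Final answer: 45s/(s² + 225)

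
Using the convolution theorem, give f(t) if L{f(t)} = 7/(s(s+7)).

7/(s(s+7)) = (7/s)·(1/(s+7)) = L{7}·L{e^(-7t)}. By convolution, f(t) = 7*e^(-7t) = ∫₀ᵗ 7·e^(-7τ) dτ = 7·(1 - e^(-7t))/7

Final answer: 7·(1 - e^(-7t))/7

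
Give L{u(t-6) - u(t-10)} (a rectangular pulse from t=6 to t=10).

L{u(t-a)} = e^(-as)/s. L{u(t-6) - u(t-10)} = (e^(-6s) - e^(-10s))/s

Final answer: (e^(-6s) - e^(-10s))/s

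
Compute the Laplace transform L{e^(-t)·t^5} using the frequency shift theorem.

L{e^(at)·t^n} = n!/(s-a)^(n+1), so L{e^(-t)·t^5} = 120/(s+1)^6

Final answer: 120/(s+1)^6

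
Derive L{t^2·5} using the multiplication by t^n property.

L{5} = 5/s. d^1/ds^1[1/s] = -1/s². d^2/ds^2[1/s] = 2/s^3. So L{t^2} = (-1)^{2}·2/s^3 = 2/s^3. Then L{t^2·5} = 5·2/s^3 = 10/s^3

Final answer: 10/s^3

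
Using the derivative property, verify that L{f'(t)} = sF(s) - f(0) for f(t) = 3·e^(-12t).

f'(t) = -36e^(-12t). Direct: L{f'(t)} = -36/(s+12). Property: s·3/(s+12) - 3 = (3s - 3(s+12))/(s+12) = -36/(s+12). ✓

Final answer: -36/(s+12)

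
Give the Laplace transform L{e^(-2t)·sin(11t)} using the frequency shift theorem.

Frequency shift: L{e^(at)f(t)} = F(s-a). L{e^(-2t)·sin(11t)} = 11/((s+2)² + 121)

Final answer: 11/((s+2)² + 121)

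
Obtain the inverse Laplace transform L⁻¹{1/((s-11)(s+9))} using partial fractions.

Decompose: A/(s-11) + B/(s+9). A = 1/20, B = -1/20. f(t) = (e^(11t) - e^(-9t))/20

Final answer: (e^(11t) - e^(-9t))/20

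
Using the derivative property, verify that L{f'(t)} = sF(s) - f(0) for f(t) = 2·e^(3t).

f'(t) = 6e^(3t). Direct: L{f'(t)} = 6/(s-3). Property: s·2/(s-3) - 2 = (2s - 2(s-3))/(s-3) = 6/(s-3). ✓

Final answer: 6/(s-3)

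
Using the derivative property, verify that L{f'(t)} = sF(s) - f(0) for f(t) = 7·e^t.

f'(t) = 7e^t. Direct: L{f'(t)} = 7/(s-1). Property: s·7/(s-1) - 7 = (7s - 7(s-1))/(s-1) = 7/(s-1). ✓

Final answer: 7/(s-1)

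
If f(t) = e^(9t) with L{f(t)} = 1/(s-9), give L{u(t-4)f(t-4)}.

Time shift theorem: L{u(t-a)f(t-a)} = e^(-as)F(s). Here a=4, F(s) = 1/(s-9), so L{u(t-4)f(t-4)} = e^(-4s)·1/(s-9)

Final answer: e^(-4s)·1/(s-9)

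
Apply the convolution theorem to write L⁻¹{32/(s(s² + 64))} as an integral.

32/(s(s² + 64)) = (1/s)·(32/(s² + 64)) = L{1}·L{4·sin(8t)}. So f(t) = 1*(4·sin(8t)) = ∫₀ᵗ 4·sin(8τ) dτ

Final answer: ∫₀ᵗ 4·sin(8τ) dτ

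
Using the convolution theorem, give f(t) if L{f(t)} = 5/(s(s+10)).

5/(s(s+10)) = (5/s)·(1/(s+10)) = L{5}·L{e^(-10t)}. By convolution, f(t) = 5*e^(-10t) = ∫₀ᵗ 5·e^(-10τ) dτ = 5·(1 - e^(-10t))/10

Final answer: 5·(1 - e^(-10t))/10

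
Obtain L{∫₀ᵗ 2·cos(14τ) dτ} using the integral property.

L{∫₀ᵗ f(τ)dτ} = F(s)/s with F(s) = 2s/(s² + 196), so the result is (2s/(s² + 196))/s = 2/(s² + 196)

Final answer: 2/(s² + 196)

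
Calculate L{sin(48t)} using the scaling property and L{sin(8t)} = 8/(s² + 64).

Using L{f(at)} = (1/a)F(s/a) with a=6: L{sin(48t)} = (1/6) · 8/((s/6)² + 64) = (1/6) · 8·36/(s² + 2304) = 48/(s² + 2304)

Final answer: 48/(s² + 2304)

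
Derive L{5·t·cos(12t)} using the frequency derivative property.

L{cos(12t)} = s/(s² + 144). Derivative: d/ds[s/(s² + 144)] = [(s² + 144) - s·2s]/(s² + 144)² = (144 - s²)/(s² + 144)². So L{t·cos(12t)} = -F'(s) = (s² - 144)/(s² + 144)². Then L{5·t·cos(12t)} = 5·(s² - 144)/(s² + 144)²

Final answer: 5·(s² - 144)/(s² + 144)²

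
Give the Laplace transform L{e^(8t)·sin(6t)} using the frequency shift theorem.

Frequency shift: L{e^(at)f(t)} = F(s-a). L{e^(8t)·sin(6t)} = 6/((s-8)² + 36)

Final answer: 6/((s-8)² + 36)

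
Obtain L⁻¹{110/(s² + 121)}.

This is the form c·a/(s² + a²) with a = 11, c = 10. L⁻¹ = 10·sin(11t)

Final answer: 10·sin(11t)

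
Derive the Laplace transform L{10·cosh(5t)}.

L{cosh(ωt)} = s/(s² - ω²), so L{cosh(5t)} = s/(s² - 25). Then L{10·cosh(5t)} = 10·s/(s² - 25) = 10s/(s² - 25)

Final answer: 10s/(s² - 25)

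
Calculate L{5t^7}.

L{t^n} = n!/s^(n+1). So L{5t^7} = 5·7!/s^8 = 25200/s^8

Final answer: 25200/s^8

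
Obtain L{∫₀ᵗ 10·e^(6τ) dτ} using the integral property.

L{∫₀ᵗ f(τ)dτ} = F(s)/s with F(s) = 10/(s-6), so L{∫₀ᵗ 10·e^(6τ) dτ} = 10/(s(s-6))

Final answer: 10/(s(s-6))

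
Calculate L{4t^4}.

L{t^n} = n!/s^(n+1). So L{4t^4} = 4·4!/s^5 = 96/s^5

Final answer: 96/s^5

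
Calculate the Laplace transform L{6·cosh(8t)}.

L{cosh(ωt)} = s/(s² - ω²), so L{cosh(8t)} = s/(s² - 64). Then L{6·cosh(8t)} = 6·s/(s² - 64) = 6s/(s² - 64)

Final answer: 6s/(s² - 64)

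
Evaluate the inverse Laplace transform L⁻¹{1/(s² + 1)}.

L⁻¹{1/(s² + 1)} = sin(t)

Final answer: sin(t)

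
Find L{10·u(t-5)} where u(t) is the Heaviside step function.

L{u(t-a)} = e^(-as)/s. Here a=5, so L{u(t-5)} = e^(-5s)/s, and L{10·u(t-5)} = 10·e^(-5s)/s

Final answer: 10·e^(-5s)/s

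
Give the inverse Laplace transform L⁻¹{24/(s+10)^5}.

L⁻¹{n!/(s-a)^(n+1)} = t^n·e^(at), so L⁻¹{24/(s+10)^5} = t^4·e^(-10t)

Final answer: t^4·e^(-10t)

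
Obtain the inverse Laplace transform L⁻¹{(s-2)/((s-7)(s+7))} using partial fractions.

Using partial fractions, f(t) = (5e^(7t) + 9e^(-7t))/14

Final answer: (5e^(7t) + 9e^(-7t))/14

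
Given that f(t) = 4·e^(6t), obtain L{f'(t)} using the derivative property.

f(0) = 4, F(s) = 4/(s-6). L{f'(t)} = s·F(s) - f(0) = 4s/(s-6) - 4 = (4s - 4(s-6))/(s-6) = 24/(s-6)

Final answer: 24/(s-6)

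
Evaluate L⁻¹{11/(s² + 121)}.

This is the form c·a/(s² + a²) with a = 11. L⁻¹ = sin(11t)

Final answer: sin(11t)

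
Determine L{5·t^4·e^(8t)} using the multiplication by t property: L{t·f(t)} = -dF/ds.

Using L{t^n·e^(at)} = n!/(s-a)^(n+1), L{t^4·e^(8t)} = 24/(s-8)^5, so L{5·t^4·e^(8t)} = 5·24/(s-8)^5 = 120/(s-8)^5

Final answer: 120/(s-8)^5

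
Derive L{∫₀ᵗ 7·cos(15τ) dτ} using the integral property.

L{∫₀ᵗ f(τ)dτ} = F(s)/s with F(s) = 7s/(s² + 225), so the result is (7s/(s² + 225))/s = 7/(s² + 225)

Final answer: 7/(s² + 225)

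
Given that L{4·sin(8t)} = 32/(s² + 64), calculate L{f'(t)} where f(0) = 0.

L{f'(t)} = s·F(s) - f(0) = s·32/(s² + 64) - 0 = 32s/(s² + 64)

Final answer: 32s/(s² + 64)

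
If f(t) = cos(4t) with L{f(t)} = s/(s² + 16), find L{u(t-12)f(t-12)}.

Time shift theorem: L{u(t-a)f(t-a)} = e^(-as)F(s). Here a=12, F(s) = s/(s² + 16), so L{u(t-12)f(t-12)} = e^(-12s)·s/(s² + 16)

Final answer: e^(-12s)·s/(s² + 16)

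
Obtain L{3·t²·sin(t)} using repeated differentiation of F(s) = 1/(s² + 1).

F(s) = 1/(s² + 1). F'(s) = -2s/(s² + 1)². F''(s) = -2(1 - 3s²)/(s² + 1)³ = (6s² - 2)/(s² + 1)³. So L{t²·sin(t)} = (-1)² F''(s) = (6s² - 2)/(s² + 1)³. Then L{3·t²·sin(t)} = 3·(6s² - 2)/(s² + 1)³ = (18s² - 6)/(s² + 1)³

Final answer: (18s² - 6)/(s² + 1)³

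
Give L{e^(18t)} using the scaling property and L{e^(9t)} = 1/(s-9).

Using L{f(at)} = (1/a)F(s/a) with a=2 and f(t) = e^(9t): L{e^(18t)} = (1/2) · 1/((s/2)-9) = (1/2) · 2/(s-18) = 1/(s-18)

Final answer: 1/(s-18)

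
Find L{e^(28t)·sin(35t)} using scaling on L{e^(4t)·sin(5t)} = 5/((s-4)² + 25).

Scaling with a=7: L{e^(28t)·sin(35t)} = (1/7) · 5/((s/7-4)² + 25). Simplifying: 35/((s-28)² + 1225)

Final answer: 35/((s-28)² + 1225)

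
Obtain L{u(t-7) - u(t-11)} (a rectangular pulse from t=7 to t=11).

L{u(t-a)} = e^(-as)/s. L{u(t-7) - u(t-11)} = (e^(-7s) - e^(-11s))/s

Final answer: (e^(-7s) - e^(-11s))/s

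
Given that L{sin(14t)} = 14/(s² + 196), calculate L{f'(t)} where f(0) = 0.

L{f'(t)} = s·F(s) - f(0) = s·14/(s² + 196) - 0 = 14s/(s² + 196)

Final answer: 14s/(s² + 196)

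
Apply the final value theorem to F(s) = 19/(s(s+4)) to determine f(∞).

f(∞) = lim_{s→0} s·19/(s(s+4)) = lim_{s→0} 19/(s+4) = 19/4 = 19/4

Final answer: 19/4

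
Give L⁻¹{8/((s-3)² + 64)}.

Form: b/((s-a)² + b²) → e^(at)sin(bt). With a=3, b=8

Final answer: e^(3t)·sin(8t)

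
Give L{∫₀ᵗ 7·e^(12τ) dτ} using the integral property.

L{∫₀ᵗ f(τ)dτ} = F(s)/s with F(s) = 7/(s-12), so L{∫₀ᵗ 7·e^(12τ) dτ} = 7/(s(s-12))

Final answer: 7/(s(s-12))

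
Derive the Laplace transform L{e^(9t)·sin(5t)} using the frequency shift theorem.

Frequency shift: L{e^(at)f(t)} = F(s-a). L{e^(9t)·sin(5t)} = 5/((s-9)² + 25)

Final answer: 5/((s-9)² + 25)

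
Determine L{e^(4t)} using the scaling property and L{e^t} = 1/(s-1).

Using L{f(at)} = (1/a)F(s/a) with a=4 and f(t) = e^t: L{e^(4t)} = (1/4) · 1/((s/4)-1) = (1/4) · 4/(s-4) = 1/(s-4)

Final answer: 1/(s-4)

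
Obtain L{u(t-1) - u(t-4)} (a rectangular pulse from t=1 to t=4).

L{u(t-a)} = e^(-as)/s. L{u(t-1) - u(t-4)} = (e^(-s) - e^(-4s))/s

Final answer: (e^(-s) - e^(-4s))/s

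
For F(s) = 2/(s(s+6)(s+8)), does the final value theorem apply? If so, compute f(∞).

Poles of sF(s) = 2/((s+6)(s+8)) are at s = -6 and s = -8, both in the left half-plane. Theorem applies. f(∞) = lim_{s→0} sF(s) = 2/(6·8) = 1/24

Final answer: 1/24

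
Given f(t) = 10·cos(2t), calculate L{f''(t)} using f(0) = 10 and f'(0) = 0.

F(s) = 10s/(s² + 4). L{f''(t)} = s²F(s) - sf(0) - f'(0) = 10s³/(s² + 4) - 10s = (10s³ - 10s(s² + 4))/(s² + 4) = -40s/(s² + 4)

Final answer: -40s/(s² + 4)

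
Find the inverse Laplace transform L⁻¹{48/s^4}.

L⁻¹{n!/s^(n+1)} = t^n with n=3. So L⁻¹{6/s^4} = t^3, and L⁻¹{48/s^4} = (48/6)·t^3 = 8·t^3

Final answer: 8·t^3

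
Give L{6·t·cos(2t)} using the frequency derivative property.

L{cos(2t)} = s/(s² + 4). Derivative: d/ds[s/(s² + 4)] = [(s² + 4) - s·2s]/(s² + 4)² = (4 - s²)/(s² + 4)². So L{t·cos(2t)} = -F'(s) = (s² - 4)/(s² + 4)². Then L{6·t·cos(2t)} = 6·(s² - 4)/(s² + 4)²

Final answer: 6·(s² - 4)/(s² + 4)²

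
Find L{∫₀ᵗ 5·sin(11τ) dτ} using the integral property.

L{∫₀ᵗ f(τ)dτ} = F(s)/s with F(s) = 55/(s² + 121), so the result is (55/(s² + 121))/s = 55/(s(s² + 121))

Final answer: 55/(s(s² + 121))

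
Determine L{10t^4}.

L{t^n} = n!/s^(n+1). So L{10t^4} = 10·4!/s^5 = 240/s^5

Final answer: 240/s^5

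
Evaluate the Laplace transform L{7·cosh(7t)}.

L{cosh(ωt)} = s/(s² - ω²), so L{cosh(7t)} = s/(s² - 49). Then L{7·cosh(7t)} = 7·s/(s² - 49) = 7s/(s² - 49)

Final answer: 7s/(s² - 49)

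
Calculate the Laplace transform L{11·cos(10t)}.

L{cos(ωt)} = s/(s² + ω²), so L{cos(10t)} = s/(s² + 100). Then L{11·cos(10t)} = 11·s/(s² + 100) = 11s/(s² + 100)

Final answer: 11s/(s² + 100)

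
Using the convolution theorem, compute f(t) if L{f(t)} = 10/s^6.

10/s^6 = (10/s)·(1/s^5) = L{10}·L{t^4/24}. By convolution, f(t) = 10*t^4/24 = ∫₀ᵗ 10·τ^4/24 dτ = 10·t^5/120

Final answer: 10·t^5/120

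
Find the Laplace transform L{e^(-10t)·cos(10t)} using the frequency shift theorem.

Frequency shift: L{e^(at)f(t)} = F(s-a). L{e^(-10t)·cos(10t)} = (s+10)/((s+10)² + 100)

Final answer: (s+10)/((s+10)² + 100)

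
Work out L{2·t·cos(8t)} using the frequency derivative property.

L{cos(8t)} = s/(s² + 64). Derivative: d/ds[s/(s² + 64)] = [(s² + 64) - s·2s]/(s² + 64)² = (64 - s²)/(s² + 64)². So L{t·cos(8t)} = -F'(s) = (s² - 64)/(s² + 64)². Then L{2·t·cos(8t)} = 2·(s² - 64)/(s² + 64)²

Final answer: 2·(s² - 64)/(s² + 64)²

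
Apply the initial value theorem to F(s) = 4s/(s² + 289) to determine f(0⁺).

f(0⁺) = lim_{s→∞} s·4s/(s² + 289) = lim_{s→∞} 4s²/(s² + 289) = 4

Final answer: 4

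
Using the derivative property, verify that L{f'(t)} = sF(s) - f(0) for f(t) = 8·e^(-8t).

f'(t) = -64e^(-8t). Direct: L{f'(t)} = -64/(s+8). Property: s·8/(s+8) - 8 = (8s - 8(s+8))/(s+8) = -64/(s+8). ✓

Final answer: -64/(s+8)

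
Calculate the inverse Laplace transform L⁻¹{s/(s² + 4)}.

L⁻¹{s/(s² + 4)} = cos(2t)

Final answer: cos(2t)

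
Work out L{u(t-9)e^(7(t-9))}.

u(t-a)f(t-a) with f(t)=e^(7t). L{e^(7t)} = 1/(s-7). By time shift: e^(-9s)/(s-7)

Final answer: e^(-9s)/(s-7)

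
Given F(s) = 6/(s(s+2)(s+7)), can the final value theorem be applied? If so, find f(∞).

Poles of sF(s) = 6/((s+2)(s+7)) are at s = -2 and s = -7, both in the left half-plane. Theorem applies. f(∞) = lim_{s→0} sF(s) = 6/(2·7) = 3/7

Final answer: 3/7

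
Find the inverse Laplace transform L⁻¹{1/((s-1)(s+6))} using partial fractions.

Decompose: A/(s-1) + B/(s+6). A = 1/7, B = -1/7. f(t) = (e^t - e^(-6t))/7

Final answer: (e^t - e^(-6t))/7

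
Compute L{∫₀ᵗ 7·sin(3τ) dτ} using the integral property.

L{∫₀ᵗ f(τ)dτ} = F(s)/s with F(s) = 21/(s² + 9), so the result is (21/(s² + 9))/s = 21/(s(s² + 9))

Final answer: 21/(s(s² + 9))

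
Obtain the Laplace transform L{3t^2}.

L{3t^2} = 3 · L{t^2} = 3 · 2/s^3 = 6/s^3

Final answer: 6/s^3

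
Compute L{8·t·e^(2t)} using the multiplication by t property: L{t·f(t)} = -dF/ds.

Using L{t^n·e^(at)} = n!/(s-a)^(n+1), L{t·e^(2t)} = 1/(s-2)^2, so L{8·t·e^(2t)} = 8·1/(s-2)^2 = 8/(s-2)^2

Final answer: 8/(s-2)^2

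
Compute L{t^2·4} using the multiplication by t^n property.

L{4} = 4/s. d^1/ds^1[1/s] = -1/s². d^2/ds^2[1/s] = 2/s^3. So L{t^2} = (-1)^{2}·2/s^3 = 2/s^3. Then L{t^2·4} = 4·2/s^3 = 8/s^3

Final answer: 8/s^3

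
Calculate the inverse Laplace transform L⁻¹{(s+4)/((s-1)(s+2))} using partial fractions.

Using partial fractions, f(t) = (5e^t - 2e^(-2t))/3

Final answer: (5e^t - 2e^(-2t))/3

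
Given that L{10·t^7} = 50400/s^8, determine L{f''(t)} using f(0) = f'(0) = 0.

L{f''(t)} = s²F(s) - sf(0) - f'(0) = s²·50400/s^8 - 0 - 0 = 50400/s^6

Final answer: 50400/s^6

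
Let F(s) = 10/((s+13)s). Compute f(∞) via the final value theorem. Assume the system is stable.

f(∞) = lim_{s→0} sF(s) = lim_{s→0} 10/(s+13) = 10/13

Final answer: 10/13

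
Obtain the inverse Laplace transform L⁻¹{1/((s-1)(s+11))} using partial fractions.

Decompose: A/(s-1) + B/(s+11). A = 1/12, B = -1/12. f(t) = (e^t - e^(-11t))/12

Final answer: (e^t - e^(-11t))/12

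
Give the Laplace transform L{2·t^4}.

L{t^n} = n!/s^(n+1), so L{t^4} = 24/s^5. Then L{2·t^4} = 2·24/s^5 = 48/s^5

Final answer: 48/s^5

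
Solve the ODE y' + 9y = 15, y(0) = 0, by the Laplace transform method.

sY + 9Y = 15/s. Y = 15/(s(s+9)). Partial fractions: Y = 5/3/s - 5/3/(s+9)

Final answer: y(t) = 5/3(1 - e^(-9t))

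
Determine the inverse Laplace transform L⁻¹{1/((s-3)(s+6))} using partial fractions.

Decompose: A/(s-3) + B/(s+6). A = 1/9, B = -1/9. f(t) = (e^(3t) - e^(-6t))/9

Final answer: (e^(3t) - e^(-6t))/9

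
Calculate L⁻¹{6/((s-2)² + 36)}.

Form: b/((s-a)² + b²) → e^(at)sin(bt). With a=2, b=6

Final answer: e^(2t)·sin(6t)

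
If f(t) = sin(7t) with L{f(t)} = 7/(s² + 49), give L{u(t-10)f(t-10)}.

Time shift theorem: L{u(t-a)f(t-a)} = e^(-as)F(s). Here a=10, F(s) = 7/(s² + 49), so L{u(t-10)f(t-10)} = e^(-10s)·7/(s² + 49)

Final answer: e^(-10s)·7/(s² + 49)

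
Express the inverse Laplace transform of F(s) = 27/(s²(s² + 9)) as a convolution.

27/(s²(s² + 9)) = (1/s²)·(27/(s² + 9)) = L{t}·L{9·sin(3t)}. So f(t) = t*(9·sin(3t)) = ∫₀ᵗ 9τ·sin(3(t-τ)) dτ

Final answer: ∫₀ᵗ 9τ·sin(3(t-τ)) dτ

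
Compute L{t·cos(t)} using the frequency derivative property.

L{cos(t)} = s/(s² + 1). Derivative: d/ds[s/(s² + 1)] = [(s² + 1) - s·2s]/(s² + 1)² = (1 - s²)/(s² + 1)². So L{t·cos(t)} = -F'(s) = (s² - 1)/(s² + 1)²

Final answer: (s² - 1)/(s² + 1)²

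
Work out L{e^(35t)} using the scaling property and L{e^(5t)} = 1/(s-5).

Using L{f(at)} = (1/a)F(s/a) with a=7 and f(t) = e^(5t): L{e^(35t)} = (1/7) · 1/((s/7)-5) = (1/7) · 7/(s-35) = 1/(s-35)

Final answer: 1/(s-35)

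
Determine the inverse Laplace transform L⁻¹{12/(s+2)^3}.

L⁻¹{n!/(s-a)^(n+1)} = t^n·e^(at) with n=2, a=-2. So L⁻¹{2/(s+2)^3} = t^2·e^(-2t), and L⁻¹{12/(s+2)^3} = (12/2)·t^2·e^(-2t) = 6·t^2·e^(-2t)

Final answer: 6·t^2·e^(-2t)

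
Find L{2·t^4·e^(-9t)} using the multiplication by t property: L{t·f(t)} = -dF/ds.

Using L{t^n·e^(at)} = n!/(s-a)^(n+1), L{t^4·e^(-9t)} = 24/(s+9)^5, so L{2·t^4·e^(-9t)} = 2·24/(s+9)^5 = 48/(s+9)^5

Final answer: 48/(s+9)^5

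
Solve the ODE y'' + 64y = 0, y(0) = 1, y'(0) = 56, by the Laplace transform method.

L{y''} + 64L{y} = 0. s²Y - s - 56 + 64Y = 0. Y(s² + 64) = s + 56. Y = (s + 56)/(s² + 64). Inverting: y(t) = cos(8t) + 7sin(8t)

Final answer: y(t) = cos(8t) + 7sin(8t)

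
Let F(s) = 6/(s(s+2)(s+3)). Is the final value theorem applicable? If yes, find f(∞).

Poles of sF(s) = 6/((s+2)(s+3)) are at s = -2 and s = -3, both in the left half-plane. Theorem applies. f(∞) = lim_{s→0} sF(s) = 6/(2·3) = 1

Final answer: 1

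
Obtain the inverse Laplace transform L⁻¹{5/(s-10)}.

L⁻¹{1/(s-a)} = e^(at), so L⁻¹{1/(s-10)} = e^(10t), and L⁻¹{5/(s-10)} = 5·e^(10t)

Final answer: 5·e^(10t)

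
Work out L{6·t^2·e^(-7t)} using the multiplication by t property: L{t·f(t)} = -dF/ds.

Using L{t^n·e^(at)} = n!/(s-a)^(n+1), L{t^2·e^(-7t)} = 2/(s+7)^3, so L{6·t^2·e^(-7t)} = 6·2/(s+7)^3 = 12/(s+7)^3

Final answer: 12/(s+7)^3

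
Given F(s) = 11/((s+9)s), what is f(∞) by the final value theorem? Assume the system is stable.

f(∞) = lim_{s→0} sF(s) = lim_{s→0} 11/(s+9) = 11/9

Final answer: 11/9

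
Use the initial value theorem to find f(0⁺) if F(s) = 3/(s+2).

f(0⁺) = lim_{s→∞} s·3/(s+2) = lim_{s→∞} 3s/(s+2) = 3

Final answer: 3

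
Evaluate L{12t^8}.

L{t^n} = n!/s^(n+1). So L{12t^8} = 12·8!/s^9 = 483840/s^9

Final answer: 483840/s^9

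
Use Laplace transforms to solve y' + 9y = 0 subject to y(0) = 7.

L{y'} + 9L{y} = 0. sY - 7 + 9Y = 0. Y(s+9) = 7. Y = 7/(s+9)

Final answer: y(t) = 7e^(-9t)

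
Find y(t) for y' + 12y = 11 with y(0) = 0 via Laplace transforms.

sY + 12Y = 11/s. Y = 11/(s(s+12)). Partial fractions: Y = 11/12/s - 11/12/(s+12)

Final answer: y(t) = 11/12(1 - e^(-12t))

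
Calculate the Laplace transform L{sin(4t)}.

L{sin(ωt)} = ω/(s² + ω²), so L{sin(4t)} = 4/(s² + 16)

Final answer: 4/(s² + 16)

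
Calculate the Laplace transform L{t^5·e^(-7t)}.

L{t^n·e^(at)} = n!/(s-a)^(n+1), so L{t^5·e^(-7t)} = 120/(s+7)^6

Final answer: 120/(s+7)^6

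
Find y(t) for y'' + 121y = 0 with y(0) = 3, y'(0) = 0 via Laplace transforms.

L{y''} + 121L{y} = 0. s²Y - 3s - 0 + 121Y = 0. Y(s² + 121) = 3s. Y = (3s)/(s² + 121). Inverting: y(t) = 3cos(11t)

Final answer: y(t) = 3cos(11t)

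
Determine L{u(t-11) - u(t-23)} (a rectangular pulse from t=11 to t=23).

L{u(t-a)} = e^(-as)/s. L{u(t-11) - u(t-23)} = (e^(-11s) - e^(-23s))/s

Final answer: (e^(-11s) - e^(-23s))/s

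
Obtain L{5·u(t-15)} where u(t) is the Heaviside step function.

L{u(t-a)} = e^(-as)/s. Here a=15, so L{u(t-15)} = e^(-15s)/s, and L{5·u(t-15)} = 5·e^(-15s)/s

Final answer: 5·e^(-15s)/s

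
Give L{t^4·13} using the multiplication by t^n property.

L{13} = 13/s. d^1/ds^1[1/s] = -1/s². d^2/ds^2[1/s] = 2/s^3. d^3/ds^3[1/s] = -6/s^4. d^4/ds^4[1/s] = 24/s^5. So L{t^4} = (-1)^{4}·24/s^5 = 24/s^5. Then L{t^4·13} = 13·24/s^5 = 312/s^5

Final answer: 312/s^5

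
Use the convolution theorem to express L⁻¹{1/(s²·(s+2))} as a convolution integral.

1/(s²·(s+2)) = (1/s^2)·(1/(s+2)) = L{t}·L{e^(-2t)}. So f(t) = t*e^(-2t) = ∫₀ᵗ τ·e^(-2(t-τ)) dτ

Final answer: ∫₀ᵗ τ·e^(-2(t-τ)) dτ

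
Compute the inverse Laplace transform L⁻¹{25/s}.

L⁻¹{c/s} = c, so L⁻¹{25/s} = 25

Final answer: 25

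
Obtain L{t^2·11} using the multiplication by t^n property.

L{11} = 11/s. d^1/ds^1[1/s] = -1/s². d^2/ds^2[1/s] = 2/s^3. So L{t^2} = (-1)^{2}·2/s^3 = 2/s^3. Then L{t^2·11} = 11·2/s^3 = 22/s^3

Final answer: 22/s^3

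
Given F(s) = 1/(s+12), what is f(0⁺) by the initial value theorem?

f(0⁺) = lim_{s→∞} s·1/(s+12) = lim_{s→∞} s/(s+12) = 1

Final answer: 1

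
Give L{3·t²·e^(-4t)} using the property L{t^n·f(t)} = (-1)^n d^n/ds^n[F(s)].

L{e^(-4t)} = 1/(s+4). d/ds[1/(s+4)] = -1/(s+4)². d²/ds²[1/(s+4)] = 2/(s+4)³. So L{t²·e^(-4t)} = (-1)² · 2/(s+4)³ = 2/(s+4)³. Then L{3·t²·e^(-4t)} = 3·2/(s+4)³ = 6/(s+4)³

Final answer: 6/(s+4)³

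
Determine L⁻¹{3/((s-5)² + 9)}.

Form: b/((s-a)² + b²) → e^(at)sin(bt). With a=5, b=3

Final answer: e^(5t)·sin(3t)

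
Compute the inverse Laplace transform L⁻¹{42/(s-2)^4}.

L⁻¹{n!/(s-a)^(n+1)} = t^n·e^(at) with n=3, a=2. So L⁻¹{6/(s-2)^4} = t^3·e^(2t), and L⁻¹{42/(s-2)^4} = (42/6)·t^3·e^(2t) = 7·t^3·e^(2t)

Final answer: 7·t^3·e^(2t)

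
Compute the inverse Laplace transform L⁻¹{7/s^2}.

L⁻¹{n!/s^(n+1)} = t^n with n=1. So L⁻¹{1/s^2} = t, and L⁻¹{7/s^2} = (7/1)·t = 7·t

Final answer: 7·t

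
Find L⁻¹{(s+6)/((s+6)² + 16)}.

Using frequency shift: L⁻¹{(s-a)/((s-a)² + b²)} = e^(at)cos(bt). Here a=-6, b=4

Final answer: e^(-6t)·cos(4t)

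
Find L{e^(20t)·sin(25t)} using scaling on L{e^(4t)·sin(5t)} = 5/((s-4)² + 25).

Scaling with a=5: L{e^(20t)·sin(25t)} = (1/5) · 5/((s/5-4)² + 25). Simplifying: 25/((s-20)² + 625)

Final answer: 25/((s-20)² + 625)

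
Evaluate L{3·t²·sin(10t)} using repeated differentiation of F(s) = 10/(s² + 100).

F(s) = 10/(s² + 100). F'(s) = -20s/(s² + 100)². F''(s) = -20(100 - 3s²)/(s² + 100)³ = (60s² - 2000)/(s² + 100)³. So L{t²·sin(10t)} = (-1)² F''(s) = (60s² - 2000)/(s² + 100)³. Then L{3·t²·sin(10t)} = 3·(60s² - 2000)/(s² + 100)³ = (180s² - 6000)/(s² + 100)³

Final answer: (180s² - 6000)/(s² + 100)³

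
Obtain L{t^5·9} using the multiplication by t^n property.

L{9} = 9/s. d^1/ds^1[1/s] = -1/s². d^2/ds^2[1/s] = 2/s^3. d^3/ds^3[1/s] = -6/s^4. d^4/ds^4[1/s] = 24/s^5. d^5/ds^5[1/s] = -120/s^6. So L{t^5} = (-1)^{5}·-120/s^6 = 120/s^6. Then L{t^5·9} = 9·120/s^6 = 1080/s^6

Final answer: 1080/s^6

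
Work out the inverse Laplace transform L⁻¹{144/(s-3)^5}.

L⁻¹{n!/(s-a)^(n+1)} = t^n·e^(at) with n=4, a=3. So L⁻¹{24/(s-3)^5} = t^4·e^(3t), and L⁻¹{144/(s-3)^5} = (144/24)·t^4·e^(3t) = 6·t^4·e^(3t)

Final answer: 6·t^4·e^(3t)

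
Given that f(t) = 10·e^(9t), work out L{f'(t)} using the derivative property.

f(0) = 10, F(s) = 10/(s-9). L{f'(t)} = s·F(s) - f(0) = 10s/(s-9) - 10 = (10s - 10(s-9))/(s-9) = 90/(s-9)

Final answer: 90/(s-9)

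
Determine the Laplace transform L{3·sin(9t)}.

L{sin(ωt)} = ω/(s² + ω²), so L{sin(9t)} = 9/(s² + 81). Then L{3·sin(9t)} = 3·9/(s² + 81) = 27/(s² + 81)

Final answer: 27/(s² + 81)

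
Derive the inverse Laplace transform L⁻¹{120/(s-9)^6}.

L⁻¹{n!/(s-a)^(n+1)} = t^n·e^(at), so L⁻¹{120/(s-9)^6} = t^5·e^(9t)

Final answer: t^5·e^(9t)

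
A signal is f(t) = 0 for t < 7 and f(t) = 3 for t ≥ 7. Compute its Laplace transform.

f(t) = 3·u(t-7). L{u(t-7)} = e^(-7s)/s, so L{f(t)} = 3·e^(-7s)/s

Final answer: 3·e^(-7s)/s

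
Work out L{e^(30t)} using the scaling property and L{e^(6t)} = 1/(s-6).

Using L{f(at)} = (1/a)F(s/a) with a=5 and f(t) = e^(6t): L{e^(30t)} = (1/5) · 1/((s/5)-6) = (1/5) · 5/(s-30) = 1/(s-30)

Final answer: 1/(s-30)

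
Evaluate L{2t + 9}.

L{2t + 9} = 2·L{t} + 9·L{1} = 2/s² + 9/s

Final answer: 2/s² + 9/s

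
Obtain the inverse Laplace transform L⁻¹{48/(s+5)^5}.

L⁻¹{n!/(s-a)^(n+1)} = t^n·e^(at) with n=4, a=-5. So L⁻¹{24/(s+5)^5} = t^4·e^(-5t), and L⁻¹{48/(s+5)^5} = (48/24)·t^4·e^(-5t) = 2·t^4·e^(-5t)

Final answer: 2·t^4·e^(-5t)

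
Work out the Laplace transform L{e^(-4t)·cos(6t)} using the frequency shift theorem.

Frequency shift: L{e^(at)f(t)} = F(s-a). L{e^(-4t)·cos(6t)} = (s+4)/((s+4)² + 36)

Final answer: (s+4)/((s+4)² + 36)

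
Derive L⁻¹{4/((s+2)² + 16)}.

Form: b/((s-a)² + b²) → e^(at)sin(bt). With a=-2, b=4

Final answer: e^(-2t)·sin(4t)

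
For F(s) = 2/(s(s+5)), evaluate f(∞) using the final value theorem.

f(∞) = lim_{s→0} s·2/(s(s+5)) = lim_{s→0} 2/(s+5) = 2/5 = 2/5

Final answer: 2/5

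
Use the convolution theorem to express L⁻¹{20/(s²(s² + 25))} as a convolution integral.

20/(s²(s² + 25)) = (1/s²)·(20/(s² + 25)) = L{t}·L{4·sin(5t)}. So f(t) = t*(4·sin(5t)) = ∫₀ᵗ 4τ·sin(5(t-τ)) dτ

Final answer: ∫₀ᵗ 4τ·sin(5(t-τ)) dτ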